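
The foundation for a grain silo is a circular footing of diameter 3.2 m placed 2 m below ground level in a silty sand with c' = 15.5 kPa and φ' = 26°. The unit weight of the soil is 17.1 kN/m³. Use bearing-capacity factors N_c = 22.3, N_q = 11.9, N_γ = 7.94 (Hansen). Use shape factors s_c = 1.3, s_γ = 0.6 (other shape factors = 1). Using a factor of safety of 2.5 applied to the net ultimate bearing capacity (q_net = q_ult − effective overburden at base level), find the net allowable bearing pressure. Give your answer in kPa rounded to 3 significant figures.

q_all(net) ≈ 381 kPa

Effective surcharge at the founding depth q = γ·D_f = 17.1 × 2 = 34.2 kPa.
q_ult = c·N_c·s_c + q·N_q + 0.5·γ·B·N_γ·s_γ
     = 15.5 × 22.3 × 1.3 + 34.2 × 11.9 + 0.5 × 17.1 × 3.2 × 7.94 × 0.6
     = 449.35 + 406.98 + 130.34 = 986.67 kPa.
Net ultimate: q_net = 986.67 − 34.2 = 952.47 kPa.
q_all(net) = 952.47 / 2.5 = 380.99 kPa.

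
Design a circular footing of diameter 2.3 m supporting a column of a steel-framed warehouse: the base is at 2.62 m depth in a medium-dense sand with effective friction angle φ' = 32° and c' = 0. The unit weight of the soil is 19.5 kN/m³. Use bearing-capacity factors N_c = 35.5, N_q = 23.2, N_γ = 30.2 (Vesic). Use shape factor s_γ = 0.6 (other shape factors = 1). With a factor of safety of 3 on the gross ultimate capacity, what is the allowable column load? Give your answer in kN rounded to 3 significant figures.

P_all ≈ 2200 kN

Effective surcharge at the founding depth q = γ·D_f = 19.5 × 2.62 = 51.09 kPa.
q_ult = q·N_q + 0.5·γ·B·N_γ·s_γ
     = 51.09 × 23.2 + 0.5 × 19.5 × 2.3 × 30.2 × 0.6
     = 1185.3 + 406.34 = 1591.6 kPa.
Gross allowable pressure q_all = 1591.6 / 3 = 530.54 kPa.
Footing area = 4.1548 m², so allowable column load = 530.54 × 4.1548 = 2204.3 kN.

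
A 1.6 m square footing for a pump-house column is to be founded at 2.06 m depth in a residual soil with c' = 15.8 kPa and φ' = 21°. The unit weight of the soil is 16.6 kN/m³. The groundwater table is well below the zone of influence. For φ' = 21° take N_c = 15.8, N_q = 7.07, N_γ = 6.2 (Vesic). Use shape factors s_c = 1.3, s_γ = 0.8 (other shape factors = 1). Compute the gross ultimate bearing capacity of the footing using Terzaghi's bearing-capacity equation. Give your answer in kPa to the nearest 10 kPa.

q_ult ≈ 630 kPa

Effective surcharge at the founding depth q = γ·D_f = 16.6 × 2.06 = 34.196 kPa.
q_ult = c·N_c·s_c + q·N_q + 0.5·γ·B·N_γ·s_γ
     = 15.8 × 15.8 × 1.3 + 34.196 × 7.07 + 0.5 × 16.6 × 1.6 × 6.2 × 0.8
     = 324.53 + 241.77 + 65.869 = 632.17 kPa.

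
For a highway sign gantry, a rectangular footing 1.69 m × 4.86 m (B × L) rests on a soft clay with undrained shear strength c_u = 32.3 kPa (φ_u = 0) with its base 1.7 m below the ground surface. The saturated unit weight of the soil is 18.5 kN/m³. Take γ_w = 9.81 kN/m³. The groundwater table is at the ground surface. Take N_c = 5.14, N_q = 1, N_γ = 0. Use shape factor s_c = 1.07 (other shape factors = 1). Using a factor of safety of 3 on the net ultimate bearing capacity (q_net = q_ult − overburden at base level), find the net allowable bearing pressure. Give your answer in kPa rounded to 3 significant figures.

Water table at ground surface, so effective unit weight γ' = 18.5 − 9.81 = 8.69 kN/m³ is used throughout; overburden q = 8.69 × 1.7 = 14.773 kPa.
Cohesion term c·N_c·s_c = 32.3 × 5.14 × 1.07 = 177.64 kPa; surcharge term q·N_q = 14.773 × 1 = 14.773 kPa.
q_ult = 177.64 + 14.773 = 192.42 kPa.
q_net = 192.42 − 14.773 = 177.64 kPa.
q_all(net) = 177.64 / 3 = 59.215 kPa.

q_all(net) ≈ 59.2 kPa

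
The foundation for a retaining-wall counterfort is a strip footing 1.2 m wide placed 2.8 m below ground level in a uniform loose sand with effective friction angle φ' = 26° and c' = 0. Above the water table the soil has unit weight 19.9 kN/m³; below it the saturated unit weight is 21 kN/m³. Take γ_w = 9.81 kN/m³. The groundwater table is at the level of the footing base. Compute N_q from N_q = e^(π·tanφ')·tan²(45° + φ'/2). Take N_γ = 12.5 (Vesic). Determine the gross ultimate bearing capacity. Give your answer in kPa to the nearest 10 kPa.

tan26° = 0.4877, so N_q = e^(π×0.4877)·tan²(58°) = 4.629 × 2.561 = 11.85.
Overburden at base level: q = 19.9 × 2.8 = 55.72 kPa.
Below the base the soil is submerged, so the ½γBN_γ term uses γ' = 21 − 9.81 = 11.19 kN/m³.
Surcharge term q·N_q = 55.72 × 11.854 = 660.52 kPa; self-weight term 0.5·γ·B·N_γ = 0.5 × 11.19 × 1.2 × 12.5 = 83.925 kPa.
q_ult = 660.52 + 83.925 = 744.44 kPa.

q_ult ≈ 740 kPa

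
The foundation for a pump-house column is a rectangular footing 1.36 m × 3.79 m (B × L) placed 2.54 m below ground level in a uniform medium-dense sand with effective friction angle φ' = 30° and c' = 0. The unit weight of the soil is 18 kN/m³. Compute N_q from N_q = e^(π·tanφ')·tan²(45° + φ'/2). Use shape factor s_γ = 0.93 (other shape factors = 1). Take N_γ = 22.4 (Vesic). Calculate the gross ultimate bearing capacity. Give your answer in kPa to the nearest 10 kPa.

q_ult ≈ 1100 kPa

tan30° = 0.5774, so N_q = e^(π×0.5774)·tan²(60°) = 6.134 × 3.0 = 18.4.
q = γ·D_f = 18 × 2.54 = 45.72 kPa.
q·N_q = 45.72 × 18.401 = 841.3 kPa
0.5·γ·B·N_γ·s_γ = 0.5 × 18 × 1.36 × 22.4 × 0.93 = 254.98 kPa
q_ult = 841.3 + 254.98 = 1096.3 kPa.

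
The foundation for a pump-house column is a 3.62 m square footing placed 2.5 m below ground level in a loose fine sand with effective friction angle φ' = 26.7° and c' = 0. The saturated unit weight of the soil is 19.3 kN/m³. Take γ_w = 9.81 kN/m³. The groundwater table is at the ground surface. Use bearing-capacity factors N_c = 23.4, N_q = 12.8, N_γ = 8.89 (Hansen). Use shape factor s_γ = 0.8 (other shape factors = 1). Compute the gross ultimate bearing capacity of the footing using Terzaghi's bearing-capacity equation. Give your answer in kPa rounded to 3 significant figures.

With the water table at the surface the whole profile is submerged: γ' = 19.3 − 9.81 = 9.49 kN/m³, so q = γ'·D_f = 23.725 kPa; the same γ' applies in the ½γBN_γ term.
q_ult = q·N_q + 0.5·γ·B·N_γ·s_γ
     = 23.725 × 12.8 + 0.5 × 9.49 × 3.62 × 8.89 × 0.8
     = 303.68 + 122.16 = 425.84 kPa.

q_ult ≈ 426 kPa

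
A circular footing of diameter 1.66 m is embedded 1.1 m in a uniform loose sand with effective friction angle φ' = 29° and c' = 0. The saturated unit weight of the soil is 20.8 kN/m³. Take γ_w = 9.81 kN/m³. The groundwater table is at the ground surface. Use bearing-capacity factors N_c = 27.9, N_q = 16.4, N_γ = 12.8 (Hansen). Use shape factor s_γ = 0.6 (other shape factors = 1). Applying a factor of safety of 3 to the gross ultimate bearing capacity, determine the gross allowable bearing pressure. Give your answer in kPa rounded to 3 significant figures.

With the water table at the surface the whole profile is submerged: γ' = 20.8 − 9.81 = 10.99 kN/m³, so q = γ'·D_f = 12.089 kPa; the same γ' applies in the ½γBN_γ term.
q_ult = q·N_q + 0.5·γ·B·N_γ·s_γ
     = 12.089 × 16.4 + 0.5 × 10.99 × 1.66 × 12.8 × 0.6
     = 198.26 + 70.055 = 268.31 kPa.
q_all = q_ult / FS = 268.31 / 3 = 89.438 kPa.

q_all ≈ 89.4 kPa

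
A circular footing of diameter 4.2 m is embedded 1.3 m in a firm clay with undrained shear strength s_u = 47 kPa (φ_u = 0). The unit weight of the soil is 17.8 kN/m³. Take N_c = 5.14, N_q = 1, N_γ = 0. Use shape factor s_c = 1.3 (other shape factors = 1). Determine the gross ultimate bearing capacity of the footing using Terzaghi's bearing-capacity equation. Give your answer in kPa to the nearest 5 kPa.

Effective surcharge at the founding depth q = γ·D_f = 17.8 × 1.3 = 23.14 kPa.
q_ult = c·N_c·s_c + q·N_q
     = 47 × 5.14 × 1.3 + 23.14 × 1
     = 314.05 + 23.14 = 337.19 kPa.

q_ult ≈ 335 kPa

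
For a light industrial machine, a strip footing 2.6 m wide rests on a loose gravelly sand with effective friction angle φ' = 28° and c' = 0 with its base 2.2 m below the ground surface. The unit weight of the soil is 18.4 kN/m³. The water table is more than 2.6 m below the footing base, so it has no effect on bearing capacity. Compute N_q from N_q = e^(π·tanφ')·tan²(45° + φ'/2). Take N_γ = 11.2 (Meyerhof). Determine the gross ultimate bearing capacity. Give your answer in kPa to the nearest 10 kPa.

q_ult ≈ 860 kPa

tan28° = 0.5317, so N_q = e^(π×0.5317)·tan²(59°) = 5.314 × 2.77 = 14.72.
Overburden at base level: q = 18.4 × 2.2 = 40.48 kPa.
Surcharge term q·N_q = 40.48 × 14.72 = 595.86 kPa; self-weight term 0.5·γ·B·N_γ = 0.5 × 18.4 × 2.6 × 11.2 = 267.9 kPa.
q_ult = 595.86 + 267.9 = 863.76 kPa.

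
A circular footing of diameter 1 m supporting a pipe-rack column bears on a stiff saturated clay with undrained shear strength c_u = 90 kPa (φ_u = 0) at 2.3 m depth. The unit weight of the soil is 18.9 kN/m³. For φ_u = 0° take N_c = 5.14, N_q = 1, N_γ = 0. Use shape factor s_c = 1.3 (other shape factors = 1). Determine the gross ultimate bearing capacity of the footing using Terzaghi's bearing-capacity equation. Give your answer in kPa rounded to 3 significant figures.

q = γ·D_f = 18.9 × 2.3 = 43.47 kPa.
c·N_c·s_c = 90 × 5.14 × 1.3 = 601.38 kPa
q·N_q = 43.47 × 1 = 43.47 kPa
q_ult = 601.38 + 43.47 = 644.85 kPa.

q_ult ≈ 645 kPa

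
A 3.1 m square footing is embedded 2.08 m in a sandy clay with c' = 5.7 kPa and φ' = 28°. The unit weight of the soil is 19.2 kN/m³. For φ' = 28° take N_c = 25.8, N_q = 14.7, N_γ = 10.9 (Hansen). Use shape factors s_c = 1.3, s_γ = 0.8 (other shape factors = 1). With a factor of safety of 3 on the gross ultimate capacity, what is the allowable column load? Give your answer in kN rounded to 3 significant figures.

P_all ≈ 3320 kN

Effective surcharge at the founding depth q = γ·D_f = 19.2 × 2.08 = 39.936 kPa.
q_ult = c·N_c·s_c + q·N_q + 0.5·γ·B·N_γ·s_γ
     = 5.7 × 25.8 × 1.3 + 39.936 × 14.7 + 0.5 × 19.2 × 3.1 × 10.9 × 0.8
     = 191.18 + 587.06 + 259.51 = 1037.7 kPa.
Gross allowable pressure q_all = 1037.7 / 3 = 345.91 kPa.
Footing area = 9.61 m², so allowable column load = 345.91 × 9.61 = 3324.2 kN.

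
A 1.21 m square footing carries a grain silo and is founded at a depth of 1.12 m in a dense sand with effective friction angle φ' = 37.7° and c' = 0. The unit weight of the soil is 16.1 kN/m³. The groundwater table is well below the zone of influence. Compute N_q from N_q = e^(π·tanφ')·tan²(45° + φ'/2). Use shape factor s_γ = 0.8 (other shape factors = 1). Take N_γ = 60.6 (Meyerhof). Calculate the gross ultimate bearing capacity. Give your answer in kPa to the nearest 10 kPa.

tan37.7° = 0.7729, so N_q = e^(π×0.7729)·tan²(63.85°) = 11.337 × 4.148 = 47.03.
Effective surcharge at the founding depth q = γ·D_f = 16.1 × 1.12 = 18.032 kPa.
q_ult = q·N_q + 0.5·γ·B·N_γ·s_γ
     = 18.032 × 47.031 + 0.5 × 16.1 × 1.21 × 60.6 × 0.8
     = 848.07 + 472.22 = 1320.3 kPa.

q_ult ≈ 1320 kPa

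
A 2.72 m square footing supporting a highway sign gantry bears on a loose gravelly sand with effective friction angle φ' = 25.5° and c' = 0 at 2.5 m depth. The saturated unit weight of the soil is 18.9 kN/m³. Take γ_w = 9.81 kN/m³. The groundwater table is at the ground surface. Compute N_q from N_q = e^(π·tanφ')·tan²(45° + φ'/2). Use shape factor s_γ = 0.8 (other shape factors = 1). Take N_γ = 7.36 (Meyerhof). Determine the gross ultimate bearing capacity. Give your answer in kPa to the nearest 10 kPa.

q_ult ≈ 330 kPa

tan25.5° = 0.477, so N_q = e^(π×0.477)·tan²(57.75°) = 4.475 × 2.512 = 11.24.
γ' = 18.9 − 9.81 = 9.09 kN/m³ (submerged throughout). q = 9.09 × 2.5 = 22.725 kPa; the same γ' applies in the ½γBN_γ term.
q·N_q = 22.725 × 11.24 = 255.44 kPa
0.5·γ·B·N_γ·s_γ = 0.5 × 9.09 × 2.72 × 7.36 × 0.8 = 72.79 kPa
q_ult = 255.44 + 72.79 = 328.23 kPa.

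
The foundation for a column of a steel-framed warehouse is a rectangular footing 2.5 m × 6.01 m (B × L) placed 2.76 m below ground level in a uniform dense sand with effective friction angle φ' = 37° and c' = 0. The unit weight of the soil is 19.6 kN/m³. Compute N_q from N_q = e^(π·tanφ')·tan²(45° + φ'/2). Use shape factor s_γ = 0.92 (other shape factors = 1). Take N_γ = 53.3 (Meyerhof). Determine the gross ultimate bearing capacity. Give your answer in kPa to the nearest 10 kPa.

q_ult ≈ 3520 kPa

tan37° = 0.7536, so N_q = e^(π×0.7536)·tan²(63.5°) = 10.669 × 4.023 = 42.92.
q = γ·D_f = 19.6 × 2.76 = 54.096 kPa.
q·N_q = 54.096 × 42.92 = 2321.8 kPa
0.5·γ·B·N_γ·s_γ = 0.5 × 19.6 × 2.5 × 53.3 × 0.92 = 1201.4 kPa
q_ult = 2321.8 + 1201.4 = 3523.2 kPa.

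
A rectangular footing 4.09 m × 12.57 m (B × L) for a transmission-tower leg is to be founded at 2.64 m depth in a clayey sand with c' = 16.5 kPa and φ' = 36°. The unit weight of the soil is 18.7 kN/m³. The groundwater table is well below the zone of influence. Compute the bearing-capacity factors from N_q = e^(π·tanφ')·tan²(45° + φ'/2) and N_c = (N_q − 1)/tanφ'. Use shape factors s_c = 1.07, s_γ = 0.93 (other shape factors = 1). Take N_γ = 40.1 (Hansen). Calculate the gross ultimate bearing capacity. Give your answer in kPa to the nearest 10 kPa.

q_ult ≈ 4180 kPa

tan36° = 0.7265, so N_q = e^(π×0.7265)·tan²(63°) = 9.801 × 3.852 = 37.75.
N_c = (37.75 − 1)/tan36° = 50.59.
Effective surcharge at the founding depth q = γ·D_f = 18.7 × 2.64 = 49.368 kPa.
q_ult = c·N_c·s_c + q·N_q + 0.5·γ·B·N_γ·s_γ
     = 16.5 × 50.585 × 1.07 + 49.368 × 37.752 + 0.5 × 18.7 × 4.09 × 40.1 × 0.93
     = 893.09 + 1863.8 + 1426.1 = 4183 kPa.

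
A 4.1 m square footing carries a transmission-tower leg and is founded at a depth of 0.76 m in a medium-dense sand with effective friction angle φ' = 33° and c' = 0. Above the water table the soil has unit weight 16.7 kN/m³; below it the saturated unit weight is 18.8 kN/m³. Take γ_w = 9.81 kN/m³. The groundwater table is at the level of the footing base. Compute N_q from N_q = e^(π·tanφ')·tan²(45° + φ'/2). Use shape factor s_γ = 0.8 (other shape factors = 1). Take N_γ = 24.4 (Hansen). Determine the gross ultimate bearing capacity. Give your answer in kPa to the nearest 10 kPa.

q_ult ≈ 690 kPa

tan33° = 0.6494, so N_q = e^(π×0.6494)·tan²(61.5°) = 7.692 × 3.392 = 26.09.
Effective surcharge at the founding depth q = γ·D_f = 16.7 × 0.76 = 12.692 kPa.
The water table coincides with the base, so in the self-weight term γ → γ' = 8.99 kN/m³.
q_ult = q·N_q + 0.5·γ·B·N_γ·s_γ
     = 12.692 × 26.092 + 0.5 × 8.99 × 4.1 × 24.4 × 0.8
     = 331.16 + 359.74 = 690.9 kPa.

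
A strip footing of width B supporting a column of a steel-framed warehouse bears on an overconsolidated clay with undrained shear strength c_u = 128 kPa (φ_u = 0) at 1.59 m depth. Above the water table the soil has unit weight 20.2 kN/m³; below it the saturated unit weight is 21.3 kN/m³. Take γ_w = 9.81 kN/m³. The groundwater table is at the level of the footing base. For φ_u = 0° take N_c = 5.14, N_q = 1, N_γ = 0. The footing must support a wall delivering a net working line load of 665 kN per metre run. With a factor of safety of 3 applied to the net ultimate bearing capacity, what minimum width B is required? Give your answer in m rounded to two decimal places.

B = 3.03 m

Effective surcharge at the founding depth q = γ·D_f = 20.2 × 1.59 = 32.118 kPa.
q_ult = c·N_c + q·N_q
     = 128 × 5.14 + 32.118 × 1
     = 657.92 + 32.118 = 690.04 kPa.
For φ = 0 the ½γBN_γ term vanishes, so q_ult is independent of B. q_net = 690.04 − 32.118 = 657.92 kPa; q_all(net) = 657.92/3 = 219.31 kPa.
Required width B = w / q_all(net) = 665 / 219.31 = 3.032 m.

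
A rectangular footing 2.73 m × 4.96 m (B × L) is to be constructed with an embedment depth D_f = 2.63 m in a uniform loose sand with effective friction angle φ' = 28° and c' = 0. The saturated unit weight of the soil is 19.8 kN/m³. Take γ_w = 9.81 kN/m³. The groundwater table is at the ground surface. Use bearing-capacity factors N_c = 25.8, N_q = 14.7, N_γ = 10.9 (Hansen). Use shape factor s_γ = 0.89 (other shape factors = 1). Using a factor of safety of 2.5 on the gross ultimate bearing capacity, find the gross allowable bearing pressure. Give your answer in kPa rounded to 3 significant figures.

Water table at ground surface, so effective unit weight γ' = 19.8 − 9.81 = 9.99 kN/m³ is used throughout; overburden q = 9.99 × 2.63 = 26.274 kPa; the same γ' applies in the ½γBN_γ term.
Surcharge term q·N_q = 26.274 × 14.7 = 386.22 kPa; self-weight term 0.5·γ·B·N_γ·s_γ = 0.5 × 9.99 × 2.73 × 10.9 × 0.89 = 132.29 kPa.
q_ult = 386.22 + 132.29 = 518.51 kPa.
q_all = 518.51 / 2.5 = 207.4 kPa.

q_all ≈ 207 kPa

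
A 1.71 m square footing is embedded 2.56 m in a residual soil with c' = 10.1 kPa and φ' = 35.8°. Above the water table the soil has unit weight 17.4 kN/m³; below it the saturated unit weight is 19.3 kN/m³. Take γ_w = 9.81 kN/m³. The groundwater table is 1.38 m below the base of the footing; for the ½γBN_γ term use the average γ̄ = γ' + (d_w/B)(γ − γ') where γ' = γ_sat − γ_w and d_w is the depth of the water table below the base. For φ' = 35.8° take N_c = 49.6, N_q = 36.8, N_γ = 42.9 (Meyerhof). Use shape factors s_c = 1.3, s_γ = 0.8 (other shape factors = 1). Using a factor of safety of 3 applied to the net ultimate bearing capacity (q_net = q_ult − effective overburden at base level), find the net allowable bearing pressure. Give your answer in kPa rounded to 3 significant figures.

q_all(net) ≈ 904 kPa

q = γ·D_f = 17.4 × 2.56 = 44.544 kPa.
γ' = 9.49 kN/m³; averaging over the depth B below the base, γ̄ = γ' + (d_w/B)(γ − γ') = 15.874 kN/m³.
c·N_c·s_c = 10.1 × 49.6 × 1.3 = 651.25 kPa
q·N_q = 44.544 × 36.8 = 1639.2 kPa
0.5·γ·B·N_γ·s_γ = 0.5 × 15.874 × 1.71 × 42.9 × 0.8 = 465.79 kPa
q_ult = 651.25 + 1639.2 + 465.79 = 2756.3 kPa.
Net ultimate: q_net = 2756.3 − 44.544 = 2711.7 kPa.
q_all(net) = 2711.7 / 3 = 903.9 kPa.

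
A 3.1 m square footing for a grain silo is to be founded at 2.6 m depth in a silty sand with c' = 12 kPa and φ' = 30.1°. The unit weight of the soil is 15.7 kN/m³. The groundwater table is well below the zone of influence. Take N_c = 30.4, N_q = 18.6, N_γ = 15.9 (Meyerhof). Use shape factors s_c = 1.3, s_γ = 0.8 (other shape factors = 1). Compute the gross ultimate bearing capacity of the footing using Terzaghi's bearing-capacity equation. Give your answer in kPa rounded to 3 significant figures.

q_ult ≈ 1540 kPa

q = γ·D_f = 15.7 × 2.6 = 40.82 kPa.
c·N_c·s_c = 12 × 30.4 × 1.3 = 474.24 kPa
q·N_q = 40.82 × 18.6 = 759.25 kPa
0.5·γ·B·N_γ·s_γ = 0.5 × 15.7 × 3.1 × 15.9 × 0.8 = 309.54 kPa
q_ult = 474.24 + 759.25 + 309.54 = 1543 kPa.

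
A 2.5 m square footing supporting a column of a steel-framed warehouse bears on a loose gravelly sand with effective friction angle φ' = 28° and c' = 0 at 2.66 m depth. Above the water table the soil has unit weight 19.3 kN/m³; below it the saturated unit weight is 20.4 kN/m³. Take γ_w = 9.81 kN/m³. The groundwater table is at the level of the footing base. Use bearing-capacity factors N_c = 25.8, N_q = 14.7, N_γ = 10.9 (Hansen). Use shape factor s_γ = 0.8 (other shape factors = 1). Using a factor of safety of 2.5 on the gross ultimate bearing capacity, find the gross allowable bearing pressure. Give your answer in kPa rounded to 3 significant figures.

q_all ≈ 348 kPa

q = γ·D_f = 19.3 × 2.66 = 51.338 kPa.
For the ½γBN_γ term take γ' = 20.4 − 9.81 = 10.59 kN/m³ (soil below base is submerged).
q·N_q = 51.338 × 14.7 = 754.67 kPa
0.5·γ·B·N_γ·s_γ = 0.5 × 10.59 × 2.5 × 10.9 × 0.8 = 115.43 kPa
q_ult = 754.67 + 115.43 = 870.1 kPa.
q_all = 870.1 / 2.5 = 348.04 kPa.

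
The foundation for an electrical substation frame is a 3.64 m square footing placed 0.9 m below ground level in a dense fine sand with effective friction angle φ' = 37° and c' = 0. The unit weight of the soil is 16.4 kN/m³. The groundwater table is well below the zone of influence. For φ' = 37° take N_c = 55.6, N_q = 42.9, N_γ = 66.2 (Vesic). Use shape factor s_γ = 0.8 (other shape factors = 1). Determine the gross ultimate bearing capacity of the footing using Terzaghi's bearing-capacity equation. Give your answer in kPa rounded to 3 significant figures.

Overburden at base level: q = 16.4 × 0.9 = 14.76 kPa.
Surcharge term q·N_q = 14.76 × 42.9 = 633.2 kPa; self-weight term 0.5·γ·B·N_γ·s_γ = 0.5 × 16.4 × 3.64 × 66.2 × 0.8 = 1580.8 kPa.
q_ult = 633.2 + 1580.8 = 2214 kPa.

q_ult ≈ 2210 kPa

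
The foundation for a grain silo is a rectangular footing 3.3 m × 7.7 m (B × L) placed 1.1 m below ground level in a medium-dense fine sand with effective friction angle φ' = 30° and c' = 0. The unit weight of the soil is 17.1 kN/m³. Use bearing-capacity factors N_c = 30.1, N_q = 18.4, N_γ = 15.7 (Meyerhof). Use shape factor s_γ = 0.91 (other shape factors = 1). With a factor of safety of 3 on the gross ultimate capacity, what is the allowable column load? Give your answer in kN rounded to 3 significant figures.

q = γ·D_f = 17.1 × 1.1 = 18.81 kPa.
q·N_q = 18.81 × 18.4 = 346.1 kPa
0.5·γ·B·N_γ·s_γ = 0.5 × 17.1 × 3.3 × 15.7 × 0.91 = 403.11 kPa
q_ult = 346.1 + 403.11 = 749.21 kPa.
Gross allowable pressure q_all = 749.21 / 3 = 249.74 kPa.
Footing area = 25.41 m², so allowable column load = 249.74 × 25.41 = 6345.8 kN.

P_all ≈ 6350 kN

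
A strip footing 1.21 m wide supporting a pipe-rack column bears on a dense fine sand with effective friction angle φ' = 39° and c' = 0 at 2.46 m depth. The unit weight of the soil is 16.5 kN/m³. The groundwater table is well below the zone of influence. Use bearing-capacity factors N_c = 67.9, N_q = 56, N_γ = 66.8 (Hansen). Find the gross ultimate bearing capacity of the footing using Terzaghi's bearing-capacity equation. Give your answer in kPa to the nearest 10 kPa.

Overburden at base level: q = 16.5 × 2.46 = 40.59 kPa.
Surcharge term q·N_q = 40.59 × 56 = 2273 kPa; self-weight term 0.5·γ·B·N_γ = 0.5 × 16.5 × 1.21 × 66.8 = 666.83 kPa.
q_ult = 2273 + 666.83 = 2939.9 kPa.

q_ult ≈ 2940 kPa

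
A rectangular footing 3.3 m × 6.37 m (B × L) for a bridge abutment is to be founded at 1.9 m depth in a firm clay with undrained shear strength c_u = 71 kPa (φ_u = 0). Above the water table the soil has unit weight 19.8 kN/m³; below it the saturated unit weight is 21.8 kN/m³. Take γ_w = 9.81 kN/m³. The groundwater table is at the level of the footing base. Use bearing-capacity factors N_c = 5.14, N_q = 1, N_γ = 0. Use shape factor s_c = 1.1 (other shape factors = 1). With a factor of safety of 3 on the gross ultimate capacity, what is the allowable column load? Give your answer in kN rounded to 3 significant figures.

P_all ≈ 3080 kN

q = γ·D_f = 19.8 × 1.9 = 37.62 kPa.
c·N_c·s_c = 71 × 5.14 × 1.1 = 401.43 kPa
q·N_q = 37.62 × 1 = 37.62 kPa
q_ult = 401.43 + 37.62 = 439.05 kPa.
Gross allowable pressure q_all = 439.05 / 3 = 146.35 kPa.
Footing area = 21.021 m², so allowable column load = 146.35 × 21.021 = 3076.5 kN.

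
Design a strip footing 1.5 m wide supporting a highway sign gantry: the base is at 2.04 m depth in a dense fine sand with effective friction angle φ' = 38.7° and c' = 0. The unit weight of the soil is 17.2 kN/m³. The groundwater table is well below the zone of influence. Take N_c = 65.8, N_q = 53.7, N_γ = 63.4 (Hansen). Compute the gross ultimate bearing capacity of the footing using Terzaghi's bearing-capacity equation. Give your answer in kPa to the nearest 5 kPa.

q_ult ≈ 2700 kPa

Effective surcharge at the founding depth q = γ·D_f = 17.2 × 2.04 = 35.088 kPa.
q_ult = q·N_q + 0.5·γ·B·N_γ
     = 35.088 × 53.7 + 0.5 × 17.2 × 1.5 × 63.4
     = 1884.2 + 817.86 = 2702.1 kPa.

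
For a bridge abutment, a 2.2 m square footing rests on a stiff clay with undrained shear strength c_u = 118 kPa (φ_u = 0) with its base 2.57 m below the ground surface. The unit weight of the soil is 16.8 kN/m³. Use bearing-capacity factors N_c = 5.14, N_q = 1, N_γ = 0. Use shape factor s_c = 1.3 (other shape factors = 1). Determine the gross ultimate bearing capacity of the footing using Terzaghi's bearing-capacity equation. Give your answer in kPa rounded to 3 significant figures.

q_ult ≈ 832 kPa

Effective surcharge at the founding depth q = γ·D_f = 16.8 × 2.57 = 43.176 kPa.
q_ult = c·N_c·s_c + q·N_q
     = 118 × 5.14 × 1.3 + 43.176 × 1
     = 788.48 + 43.176 = 831.65 kPa.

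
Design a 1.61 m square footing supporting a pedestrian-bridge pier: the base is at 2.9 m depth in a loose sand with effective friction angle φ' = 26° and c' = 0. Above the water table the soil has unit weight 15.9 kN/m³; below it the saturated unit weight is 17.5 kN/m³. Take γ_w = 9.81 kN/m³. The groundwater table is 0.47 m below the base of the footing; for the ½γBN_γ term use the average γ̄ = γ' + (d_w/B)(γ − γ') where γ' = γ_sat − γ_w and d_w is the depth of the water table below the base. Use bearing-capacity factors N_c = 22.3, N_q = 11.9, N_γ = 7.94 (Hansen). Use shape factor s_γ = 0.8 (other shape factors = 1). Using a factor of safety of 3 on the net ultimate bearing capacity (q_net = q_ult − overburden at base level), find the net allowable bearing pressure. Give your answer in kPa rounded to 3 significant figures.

q_all(net) ≈ 185 kPa

Effective surcharge at the founding depth q = γ·D_f = 15.9 × 2.9 = 46.11 kPa.
With d_w = 0.47 m < B, γ̄ = 7.69 + (0.47/1.61) × (15.9 − 7.69) = 10.087 kN/m³.
q_ult = q·N_q + 0.5·γ·B·N_γ·s_γ
     = 46.11 × 11.9 + 0.5 × 10.087 × 1.61 × 7.94 × 0.8
     = 548.71 + 51.577 = 600.29 kPa.
q_net = 600.29 − 46.11 = 554.18 kPa.
q_all(net) = 554.18 / 3 = 184.73 kPa.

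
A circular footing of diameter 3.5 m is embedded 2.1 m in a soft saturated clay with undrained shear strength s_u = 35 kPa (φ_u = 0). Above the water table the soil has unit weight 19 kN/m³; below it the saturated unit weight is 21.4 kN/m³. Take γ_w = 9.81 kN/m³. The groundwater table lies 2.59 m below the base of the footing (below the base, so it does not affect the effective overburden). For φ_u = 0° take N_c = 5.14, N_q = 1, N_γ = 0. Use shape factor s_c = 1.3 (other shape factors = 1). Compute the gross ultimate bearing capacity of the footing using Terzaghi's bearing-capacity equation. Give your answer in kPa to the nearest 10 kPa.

q_ult ≈ 270 kPa

Effective surcharge at the founding depth q = γ·D_f = 19 × 2.1 = 39.9 kPa.
q_ult = c·N_c·s_c + q·N_q
     = 35 × 5.14 × 1.3 + 39.9 × 1
     = 233.87 + 39.9 = 273.77 kPa.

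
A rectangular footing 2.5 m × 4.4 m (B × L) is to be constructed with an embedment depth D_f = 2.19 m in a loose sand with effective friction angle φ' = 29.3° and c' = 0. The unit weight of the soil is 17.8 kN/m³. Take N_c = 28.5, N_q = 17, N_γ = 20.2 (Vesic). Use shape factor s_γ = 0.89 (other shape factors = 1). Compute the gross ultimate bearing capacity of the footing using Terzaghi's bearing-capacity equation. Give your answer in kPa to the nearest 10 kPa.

q = γ·D_f = 17.8 × 2.19 = 38.982 kPa.
q·N_q = 38.982 × 17 = 662.69 kPa
0.5·γ·B·N_γ·s_γ = 0.5 × 17.8 × 2.5 × 20.2 × 0.89 = 400.01 kPa
q_ult = 662.69 + 400.01 = 1062.7 kPa.

q_ult ≈ 1060 kPa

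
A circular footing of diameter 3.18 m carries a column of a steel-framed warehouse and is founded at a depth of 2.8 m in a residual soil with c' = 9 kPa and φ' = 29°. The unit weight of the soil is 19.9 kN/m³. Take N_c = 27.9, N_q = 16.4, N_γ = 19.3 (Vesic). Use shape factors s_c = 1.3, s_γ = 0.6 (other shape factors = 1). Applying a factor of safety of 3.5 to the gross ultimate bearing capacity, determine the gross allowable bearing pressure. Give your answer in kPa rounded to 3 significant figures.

q_all ≈ 459 kPa

Overburden at base level: q = 19.9 × 2.8 = 55.72 kPa.
Cohesion term c·N_c·s_c = 9 × 27.9 × 1.3 = 326.43 kPa; surcharge term q·N_q = 55.72 × 16.4 = 913.81 kPa; self-weight term 0.5·γ·B·N_γ·s_γ = 0.5 × 19.9 × 3.18 × 19.3 × 0.6 = 366.4 kPa.
q_ult = 326.43 + 913.81 + 366.4 = 1606.6 kPa.
q_all = q_ult / FS = 1606.6 / 3.5 = 459.04 kPa.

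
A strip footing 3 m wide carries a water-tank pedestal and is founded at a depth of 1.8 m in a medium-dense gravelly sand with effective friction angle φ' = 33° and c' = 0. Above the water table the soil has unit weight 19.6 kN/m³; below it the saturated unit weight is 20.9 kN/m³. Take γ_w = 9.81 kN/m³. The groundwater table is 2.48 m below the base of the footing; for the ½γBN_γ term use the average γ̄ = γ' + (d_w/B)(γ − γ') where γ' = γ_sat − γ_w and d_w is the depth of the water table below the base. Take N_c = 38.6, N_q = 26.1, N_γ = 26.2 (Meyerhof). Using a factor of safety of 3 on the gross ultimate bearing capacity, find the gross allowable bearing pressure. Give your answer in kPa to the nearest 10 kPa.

Overburden at base level: q = 19.6 × 1.8 = 35.28 kPa.
The water table is 2.48 m below the base (< B = 3 m), so the ½γBN_γ term uses γ̄ = γ' + (d_w/B)(γ − γ') = 11.09 + (2.48/3)(19.6 − 11.09) = 18.125 kN/m³.
Surcharge term q·N_q = 35.28 × 26.1 = 920.81 kPa; self-weight term 0.5·γ·B·N_γ = 0.5 × 18.125 × 3 × 26.2 = 712.31 kPa.
q_ult = 920.81 + 712.31 = 1633.1 kPa.
q_all = 1633.1 / 3 = 544.37 kPa.

q_all ≈ 540 kPa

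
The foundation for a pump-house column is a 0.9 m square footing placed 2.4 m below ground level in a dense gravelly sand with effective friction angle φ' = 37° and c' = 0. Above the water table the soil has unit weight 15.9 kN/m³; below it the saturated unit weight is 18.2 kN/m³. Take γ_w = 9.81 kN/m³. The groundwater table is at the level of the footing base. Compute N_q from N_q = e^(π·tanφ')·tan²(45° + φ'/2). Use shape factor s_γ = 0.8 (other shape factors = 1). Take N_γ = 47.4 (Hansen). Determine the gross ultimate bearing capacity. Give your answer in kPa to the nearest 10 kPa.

q_ult ≈ 1780 kPa

tan37° = 0.7536, so N_q = e^(π×0.7536)·tan²(63.5°) = 10.669 × 4.023 = 42.92.
q = γ·D_f = 15.9 × 2.4 = 38.16 kPa.
For the ½γBN_γ term take γ' = 18.2 − 9.81 = 8.39 kN/m³ (soil below base is submerged).
q·N_q = 38.16 × 42.92 = 1637.8 kPa
0.5·γ·B·N_γ·s_γ = 0.5 × 8.39 × 0.9 × 47.4 × 0.8 = 143.17 kPa
q_ult = 1637.8 + 143.17 = 1781 kPa.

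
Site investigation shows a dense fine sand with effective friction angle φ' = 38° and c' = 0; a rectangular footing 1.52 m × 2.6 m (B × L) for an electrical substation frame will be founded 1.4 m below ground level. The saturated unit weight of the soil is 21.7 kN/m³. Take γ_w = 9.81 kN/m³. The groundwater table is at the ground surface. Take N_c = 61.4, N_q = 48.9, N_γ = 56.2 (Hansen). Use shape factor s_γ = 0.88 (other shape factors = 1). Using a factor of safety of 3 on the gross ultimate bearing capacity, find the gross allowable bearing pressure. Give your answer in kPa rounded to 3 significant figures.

q_all ≈ 420 kPa

With the water table at the surface the whole profile is submerged: γ' = 21.7 − 9.81 = 11.89 kN/m³, so q = γ'·D_f = 16.646 kPa; the same γ' applies in the ½γBN_γ term.
q_ult = q·N_q + 0.5·γ·B·N_γ·s_γ
     = 16.646 × 48.9 + 0.5 × 11.89 × 1.52 × 56.2 × 0.88
     = 813.99 + 446.9 = 1260.9 kPa.
q_all = 1260.9 / 3 = 420.3 kPa.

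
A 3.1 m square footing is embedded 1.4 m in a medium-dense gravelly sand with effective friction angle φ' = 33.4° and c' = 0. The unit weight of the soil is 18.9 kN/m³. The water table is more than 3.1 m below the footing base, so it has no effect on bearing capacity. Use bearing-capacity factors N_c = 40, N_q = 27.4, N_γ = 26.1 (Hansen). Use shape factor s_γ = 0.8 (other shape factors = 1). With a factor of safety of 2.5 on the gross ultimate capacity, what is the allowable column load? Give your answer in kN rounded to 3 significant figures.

P_all ≈ 5140 kN

Overburden at base level: q = 18.9 × 1.4 = 26.46 kPa.
Surcharge term q·N_q = 26.46 × 27.4 = 725 kPa; self-weight term 0.5·γ·B·N_γ·s_γ = 0.5 × 18.9 × 3.1 × 26.1 × 0.8 = 611.68 kPa.
q_ult = 725 + 611.68 = 1336.7 kPa.
Gross allowable pressure q_all = 1336.7 / 2.5 = 534.67 kPa.
Footing area = 9.61 m², so allowable column load = 534.67 × 9.61 = 5138.2 kN.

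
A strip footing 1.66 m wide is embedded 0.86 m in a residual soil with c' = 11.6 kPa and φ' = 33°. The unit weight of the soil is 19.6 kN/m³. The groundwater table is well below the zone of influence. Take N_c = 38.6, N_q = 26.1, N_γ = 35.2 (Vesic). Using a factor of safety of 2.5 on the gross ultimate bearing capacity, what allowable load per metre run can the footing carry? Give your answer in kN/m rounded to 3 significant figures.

≈ 970 kN/m

Overburden at base level: q = 19.6 × 0.86 = 16.856 kPa.
Cohesion term c·N_c = 11.6 × 38.6 = 447.76 kPa; surcharge term q·N_q = 16.856 × 26.1 = 439.94 kPa; self-weight term 0.5·γ·B·N_γ = 0.5 × 19.6 × 1.66 × 35.2 = 572.63 kPa.
q_ult = 447.76 + 439.94 + 572.63 = 1460.3 kPa.
Gross allowable pressure q_all = 1460.3 / 2.5 = 584.13 kPa.
Allowable wall load = q_all × B = 584.13 × 1.66 = 969.66 kN per metre run.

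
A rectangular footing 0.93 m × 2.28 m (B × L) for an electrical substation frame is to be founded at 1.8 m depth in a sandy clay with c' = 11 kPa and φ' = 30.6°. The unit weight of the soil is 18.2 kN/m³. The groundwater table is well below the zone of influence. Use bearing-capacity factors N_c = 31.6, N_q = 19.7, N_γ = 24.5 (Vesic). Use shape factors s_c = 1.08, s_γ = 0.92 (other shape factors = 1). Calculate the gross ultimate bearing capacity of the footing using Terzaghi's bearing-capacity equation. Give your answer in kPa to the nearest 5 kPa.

q_ult ≈ 1210 kPa

Effective surcharge at the founding depth q = γ·D_f = 18.2 × 1.8 = 32.76 kPa.
q_ult = c·N_c·s_c + q·N_q + 0.5·γ·B·N_γ·s_γ
     = 11 × 31.6 × 1.08 + 32.76 × 19.7 + 0.5 × 18.2 × 0.93 × 24.5 × 0.92
     = 375.41 + 645.37 + 190.76 = 1211.5 kPa.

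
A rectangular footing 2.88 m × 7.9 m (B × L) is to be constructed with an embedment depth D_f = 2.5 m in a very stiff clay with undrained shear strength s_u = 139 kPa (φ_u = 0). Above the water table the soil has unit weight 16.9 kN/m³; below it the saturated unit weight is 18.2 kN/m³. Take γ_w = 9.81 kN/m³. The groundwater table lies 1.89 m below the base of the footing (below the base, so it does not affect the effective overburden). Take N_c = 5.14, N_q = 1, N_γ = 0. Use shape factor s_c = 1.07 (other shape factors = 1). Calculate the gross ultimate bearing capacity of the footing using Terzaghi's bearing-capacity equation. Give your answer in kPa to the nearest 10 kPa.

Overburden at base level: q = 16.9 × 2.5 = 42.25 kPa.
Cohesion term c·N_c·s_c = 139 × 5.14 × 1.07 = 764.47 kPa; surcharge term q·N_q = 42.25 × 1 = 42.25 kPa.
q_ult = 764.47 + 42.25 = 806.72 kPa.

q_ult ≈ 810 kPa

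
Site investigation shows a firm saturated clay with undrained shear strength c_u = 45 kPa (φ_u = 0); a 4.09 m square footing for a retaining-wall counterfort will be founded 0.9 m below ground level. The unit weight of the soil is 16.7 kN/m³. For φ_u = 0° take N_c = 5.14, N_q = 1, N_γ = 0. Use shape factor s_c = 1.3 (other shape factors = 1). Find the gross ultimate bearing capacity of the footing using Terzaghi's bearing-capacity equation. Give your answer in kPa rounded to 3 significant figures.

q = γ·D_f = 16.7 × 0.9 = 15.03 kPa.
c·N_c·s_c = 45 × 5.14 × 1.3 = 300.69 kPa
q·N_q = 15.03 × 1 = 15.03 kPa
q_ult = 300.69 + 15.03 = 315.72 kPa.

q_ult ≈ 316 kPa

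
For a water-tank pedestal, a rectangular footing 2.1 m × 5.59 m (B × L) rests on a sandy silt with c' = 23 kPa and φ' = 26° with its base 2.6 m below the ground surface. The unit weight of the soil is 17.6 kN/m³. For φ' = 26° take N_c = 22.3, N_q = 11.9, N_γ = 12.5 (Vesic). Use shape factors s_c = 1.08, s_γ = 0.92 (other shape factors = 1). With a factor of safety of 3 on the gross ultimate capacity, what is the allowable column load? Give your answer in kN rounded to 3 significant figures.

P_all ≈ 5130 kN

Effective surcharge at the founding depth q = γ·D_f = 17.6 × 2.6 = 45.76 kPa.
q_ult = c·N_c·s_c + q·N_q + 0.5·γ·B·N_γ·s_γ
     = 23 × 22.3 × 1.08 + 45.76 × 11.9 + 0.5 × 17.6 × 2.1 × 12.5 × 0.92
     = 553.93 + 544.54 + 212.52 = 1311 kPa.
Gross allowable pressure q_all = 1311 / 3 = 437 kPa.
Footing area = 11.739 m², so allowable column load = 437 × 11.739 = 5129.9 kN.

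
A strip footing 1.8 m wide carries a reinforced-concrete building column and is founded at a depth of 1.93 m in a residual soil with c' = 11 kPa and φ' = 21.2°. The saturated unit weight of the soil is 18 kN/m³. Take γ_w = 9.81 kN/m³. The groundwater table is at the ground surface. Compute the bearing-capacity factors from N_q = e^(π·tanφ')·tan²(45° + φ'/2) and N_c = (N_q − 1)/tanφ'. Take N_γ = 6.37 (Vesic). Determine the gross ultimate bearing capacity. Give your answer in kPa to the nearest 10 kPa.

tan21.2° = 0.3879, so N_q = e^(π×0.3879)·tan²(55.6°) = 3.382 × 2.133 = 7.21.
N_c = (7.21 − 1)/tan21.2° = 16.02.
With the water table at the surface the whole profile is submerged: γ' = 18 − 9.81 = 8.19 kN/m³, so q = γ'·D_f = 15.807 kPa; the same γ' applies in the ½γBN_γ term.
q_ult = c·N_c + q·N_q + 0.5·γ·B·N_γ
     = 11 × 16.021 + 15.807 × 7.2142 + 0.5 × 8.19 × 1.8 × 6.37
     = 176.23 + 114.03 + 46.953 = 337.22 kPa.

q_ult ≈ 340 kPa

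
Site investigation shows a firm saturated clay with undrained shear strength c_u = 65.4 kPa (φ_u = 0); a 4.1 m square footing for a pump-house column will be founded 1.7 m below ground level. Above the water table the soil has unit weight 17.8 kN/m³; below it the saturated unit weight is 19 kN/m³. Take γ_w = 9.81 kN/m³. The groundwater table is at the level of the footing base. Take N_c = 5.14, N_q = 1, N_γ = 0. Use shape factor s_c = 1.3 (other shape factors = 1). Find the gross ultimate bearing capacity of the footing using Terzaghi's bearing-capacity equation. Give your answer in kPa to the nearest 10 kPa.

q_ult ≈ 470 kPa

Effective surcharge at the founding depth q = γ·D_f = 17.8 × 1.7 = 30.26 kPa.
q_ult = c·N_c·s_c + q·N_q
     = 65.4 × 5.14 × 1.3 + 30.26 × 1
     = 437 + 30.26 = 467.26 kPa.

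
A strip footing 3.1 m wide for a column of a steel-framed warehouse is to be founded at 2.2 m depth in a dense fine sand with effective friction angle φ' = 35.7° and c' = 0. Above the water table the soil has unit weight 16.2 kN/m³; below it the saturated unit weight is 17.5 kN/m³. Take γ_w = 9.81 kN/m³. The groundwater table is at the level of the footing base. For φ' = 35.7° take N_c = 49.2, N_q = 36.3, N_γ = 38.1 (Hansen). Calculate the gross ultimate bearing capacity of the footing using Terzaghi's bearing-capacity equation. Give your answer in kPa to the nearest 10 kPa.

Effective surcharge at the founding depth q = γ·D_f = 16.2 × 2.2 = 35.64 kPa.
The water table coincides with the base, so in the self-weight term γ → γ' = 7.69 kN/m³.
q_ult = q·N_q + 0.5·γ·B·N_γ
     = 35.64 × 36.3 + 0.5 × 7.69 × 3.1 × 38.1
     = 1293.7 + 454.13 = 1747.9 kPa.

q_ult ≈ 1750 kPa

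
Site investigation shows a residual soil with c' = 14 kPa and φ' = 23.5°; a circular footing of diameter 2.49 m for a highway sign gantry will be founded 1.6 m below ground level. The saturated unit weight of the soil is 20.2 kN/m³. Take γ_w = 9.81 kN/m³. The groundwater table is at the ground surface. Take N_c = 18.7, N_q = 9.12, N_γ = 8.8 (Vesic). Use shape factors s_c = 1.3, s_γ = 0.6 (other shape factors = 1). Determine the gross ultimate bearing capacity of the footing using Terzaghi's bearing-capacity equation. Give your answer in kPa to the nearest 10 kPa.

q_ult ≈ 560 kPa

γ' = 20.2 − 9.81 = 10.39 kN/m³ (submerged throughout). q = 10.39 × 1.6 = 16.624 kPa; the same γ' applies in the ½γBN_γ term.
c·N_c·s_c = 14 × 18.7 × 1.3 = 340.34 kPa
q·N_q = 16.624 × 9.12 = 151.61 kPa
0.5·γ·B·N_γ·s_γ = 0.5 × 10.39 × 2.49 × 8.8 × 0.6 = 68.3 kPa
q_ult = 340.34 + 151.61 + 68.3 = 560.25 kPa.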